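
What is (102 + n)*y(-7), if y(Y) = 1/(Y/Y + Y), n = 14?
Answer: -58/3 ≈ -19.333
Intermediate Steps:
y(Y) = 1/(1 + Y)
(102 + n)*y(-7) = (102 + 14)/(1 - 7) = 116/(-6) = 116*(-1/6) = -58/3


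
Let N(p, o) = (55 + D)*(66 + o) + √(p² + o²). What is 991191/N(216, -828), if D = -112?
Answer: 797247961/34921854 - 330397*√565/17460927 ≈ 22.380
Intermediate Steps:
N(p, o) = -3762 + √(o² + p²) - 57*o (N(p, o) = (55 - 112)*(66 + o) + √(p² + o²) = -57*(66 + o) + √(o² + p²) = (-3762 - 57*o) + √(o² + p²) = -3762 + √(o² + p²) - 57*o)
991191/N(216, -828) = 991191/(-3762 + √((-828)² + 216²) - 57*(-828)) = 991191/(-3762 + √(685584 + 46656) + 47196) = 991191/(-3762 + √732240 + 47196) = 991191/(-3762 + 36*√565 + 47196) = 991191/(43434 + 36*√565)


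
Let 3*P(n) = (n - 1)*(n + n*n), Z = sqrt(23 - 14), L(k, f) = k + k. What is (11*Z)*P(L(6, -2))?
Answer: 18876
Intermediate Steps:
L(k, f) = 2*k
Z = 3 (Z = sqrt(9) = 3)
P(n) = (-1 + n)*(n + n**2)/3 (P(n) = ((n - 1)*(n + n*n))/3 = ((-1 + n)*(n + n**2))/3 = (-1 + n)*(n + n**2)/3)
(11*Z)*P(L(6, -2)) = (11*3)*((2*6)*(-1 + (2*6)**2)/3) = 33*((1/3)*12*(-1 + 12**2)) = 33*((1/3)*12*(-1 + 144)) = 33*((1/3)*12*143) = 33*572 = 18876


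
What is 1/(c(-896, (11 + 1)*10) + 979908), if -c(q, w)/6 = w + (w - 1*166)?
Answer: 1/979464 ≈ 1.0210e-6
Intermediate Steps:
c(q, w) = 996 - 12*w (c(q, w) = -6*(w + (w - 1*166)) = -6*(w + (w - 166)) = -6*(w + (-166 + w)) = -6*(-166 + 2*w) = 996 - 12*w)
1/(c(-896, (11 + 1)*10) + 979908) = 1/((996 - 12*(11 + 1)*10) + 979908) = 1/((996 - 144*10) + 979908) = 1/((996 - 12*120) + 979908) = 1/((996 - 1440) + 979908) = 1/(-444 + 979908) = 1/979464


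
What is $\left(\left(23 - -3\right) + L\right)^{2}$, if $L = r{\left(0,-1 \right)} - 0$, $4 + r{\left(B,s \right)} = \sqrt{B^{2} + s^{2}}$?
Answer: $529$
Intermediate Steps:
$r{\left(B,s \right)} = -4 + \sqrt{B^{2} + s^{2}}$
$L = -3$ ($L = \left(-4 + \sqrt{0^{2} + \left(-1\right)^{2}}\right) - 0 = \left(-4 + \sqrt{0 + 1}\right) + 0 = \left(-4 + \sqrt{1}\right) + 0 = \left(-4 + 1\right) + 0 = -3 + 0 = -3$)
$\left(\left(23 - -3\right) + L\right)^{2} = \left(\left(23 - -3\right) - 3\right)^{2} = \left(\left(23 + 3\right) - 3\right)^{2} = \left(26 - 3\right)^{2} = 23^{2} = 529$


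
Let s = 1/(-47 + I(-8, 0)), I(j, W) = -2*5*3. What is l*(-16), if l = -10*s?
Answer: -160/77 ≈ -2.0779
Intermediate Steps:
I(j, W) = -30 (I(j, W) = -10*3 = -30)
s = -1/77 (s = 1/(-47 - 30) = 1/(-77) = -1/77 ≈ -0.012987)
l = 10/77 (l = -10*(-1/77) = 10/77 ≈ 0.12987)
l*(-16) = (10/77)*(-16) = -160/77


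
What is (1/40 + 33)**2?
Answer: 1745041/1600 ≈ 1090.7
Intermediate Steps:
(1/40 + 33)**2 = (1321/40)**2 = 1745041/1600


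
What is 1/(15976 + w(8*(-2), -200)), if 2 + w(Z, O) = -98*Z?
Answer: 1/17542 ≈ 5.7006e-5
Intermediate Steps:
w(Z, O) = -2 - 98*Z
1/(15976 + w(8*(-2), -200)) = 1/(15976 + (-2 - 784*(-2))) = 1/(15976 + (-2 - 98*(-16))) = 1/(15976 + (-2 + 1568)) = 1/(15976 + 1566) = 1/17542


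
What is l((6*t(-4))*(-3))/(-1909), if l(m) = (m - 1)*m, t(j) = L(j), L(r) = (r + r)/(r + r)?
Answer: -342/1909 ≈ -0.17915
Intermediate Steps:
L(r) = 1 (L(r) = (2*r)/((2*r)) = (2*r)*(1/(2*r)) = 1)
t(j) = 1
l(m) = m*(-1 + m) (l(m) = (-1 + m)*m = m*(-1 + m))
l((6*t(-4))*(-3))/(-1909) = (((6*1)*(-3))*(-1 + (6*1)*(-3)))/(-1909) = ((6*(-3))*(-1 + 6*(-3)))*(-1/1909) = -18*(-1 - 18)*(-1/1909) = -18*(-19)*(-1/1909) = 342*(-1/1909) = -342/1909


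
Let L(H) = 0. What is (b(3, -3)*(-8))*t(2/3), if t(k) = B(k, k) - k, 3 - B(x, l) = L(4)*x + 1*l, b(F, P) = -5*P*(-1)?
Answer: 200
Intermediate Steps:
b(F, P) = 5*P
B(x, l) = 3 - l (B(x, l) = 3 - (0*x + 1*l) = 3 - (0 + l) = 3 - l)
t(k) = 3 - 2*k (t(k) = (3 - k) - k = 3 - 2*k)
(b(3, -3)*(-8))*t(2/3) = ((5*(-3))*(-8))*(3 - 4/3) = (-15*(-8))*(3 - 4/3) = 120*(3 - 2*2/3) = 120*(3 - 4/3) = 120*(5/3) = 200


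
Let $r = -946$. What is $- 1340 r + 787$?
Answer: $1268427$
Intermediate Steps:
$- 1340 r + 787 = \left(-1340\right) \left(-946\right) + 787 = 1267640 + 787 = 1268427$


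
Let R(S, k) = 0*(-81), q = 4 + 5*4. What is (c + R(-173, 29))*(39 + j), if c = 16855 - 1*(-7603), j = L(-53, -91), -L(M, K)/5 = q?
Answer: -1981098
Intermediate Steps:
q = 24 (q = 4 + 20 = 24)
L(M, K) = -120 (L(M, K) = -5*24 = -120)
R(S, k) = 0
j = -120
c = 24458 (c = 16855 + 7603 = 24458)
(c + R(-173, 29))*(39 + j) = (24458 + 0)*(39 - 120) = 24458*(-81) = -1981098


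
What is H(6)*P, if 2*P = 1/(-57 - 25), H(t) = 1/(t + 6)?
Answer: -1/1968 ≈ -0.00050813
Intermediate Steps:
H(t) = 1/(6 + t)
P = -1/164 (P = 1/(2*(-57 - 25)) = (1/2)/(-82) = (1/2)*(-1/82) = -1/164 ≈ -0.0060976)
H(6)*P = -1/164/(6 + 6) = -1/164/12 = (1/12)*(-1/164) = -1/1968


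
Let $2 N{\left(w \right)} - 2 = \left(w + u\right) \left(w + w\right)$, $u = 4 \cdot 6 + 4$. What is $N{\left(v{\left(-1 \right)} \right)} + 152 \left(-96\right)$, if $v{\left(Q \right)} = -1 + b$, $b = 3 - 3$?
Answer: $-14618$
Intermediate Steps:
$b = 0$
$u = 28$ ($u = 24 + 4 = 28$)
$v{\left(Q \right)} = -1$ ($v{\left(Q \right)} = -1 + 0 = -1$)
$N{\left(w \right)} = 1 + w \left(28 + w\right)$ ($N{\left(w \right)} = 1 + \frac{\left(w + 28\right) \left(w + w\right)}{2} = 1 + \frac{\left(28 + w\right) 2 w}{2} = 1 + \frac{2 w \left(28 + w\right)}{2} = 1 + w \left(28 + w\right)$)
$N{\left(v{\left(-1 \right)} \right)} + 152 \left(-96\right) = \left(1 + \left(-1\right)^{2} + 28 \left(-1\right)\right) + 152 \left(-96\right) = \left(1 + 1 - 28\right) - 14592 = -26 - 14592 = -14618$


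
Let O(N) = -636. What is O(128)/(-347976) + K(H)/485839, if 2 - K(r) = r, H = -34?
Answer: 26793395/14088359322 ≈ 0.0019018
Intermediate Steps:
K(r) = 2 - r
O(128)/(-347976) + K(H)/485839 = -636/(-347976) + (2 - 1*(-34))/485839 = -636*(-1/347976) + (2 + 34)*(1/485839) = 53/28998 + 36*(1/485839) = 53/28998 + 36/485839 = 26793395/14088359322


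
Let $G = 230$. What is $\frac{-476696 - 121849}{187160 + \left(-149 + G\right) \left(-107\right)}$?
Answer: $- \frac{598545}{178493} \approx -3.3533$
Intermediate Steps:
$\frac{-476696 - 121849}{187160 + \left(-149 + G\right) \left(-107\right)} = \frac{-476696 - 121849}{187160 + \left(-149 + 230\right) \left(-107\right)} = - \frac{598545}{187160 + 81 \left(-107\right)} = - \frac{598545}{187160 - 8667} = - \frac{598545}{178493}$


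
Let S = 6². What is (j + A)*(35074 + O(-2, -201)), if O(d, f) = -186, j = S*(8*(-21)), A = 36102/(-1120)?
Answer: -2121272013/10 ≈ -2.1213e+8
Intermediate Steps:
S = 36
A = -18051/560 (A = 36102*(-1/1120) = -18051/560 ≈ -32.234)
j = -6048 (j = 36*(8*(-21)) = 36*(-168) = -6048)
(j + A)*(35074 + O(-2, -201)) = (-6048 - 18051/560)*(35074 - 186) = -3404931/560*34888 = -2121272013/10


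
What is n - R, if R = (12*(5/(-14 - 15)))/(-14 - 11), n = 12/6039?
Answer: -23576/291885 ≈ -0.080772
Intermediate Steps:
n = 4/2013 (n = 12*(1/6039) = 4/2013 ≈ 0.0019871)
R = 12/145 (R = (12*(5/(-29)))/(-25) = (12*(5*(-1/29)))*(-1/25) = (12*(-5/29))*(-1/25) = -60/29*(-1/25) = 12/145 ≈ 0.082759)
n - R = 4/2013 - 1*12/145 = 4/2013 - 12/145 = -23576/291885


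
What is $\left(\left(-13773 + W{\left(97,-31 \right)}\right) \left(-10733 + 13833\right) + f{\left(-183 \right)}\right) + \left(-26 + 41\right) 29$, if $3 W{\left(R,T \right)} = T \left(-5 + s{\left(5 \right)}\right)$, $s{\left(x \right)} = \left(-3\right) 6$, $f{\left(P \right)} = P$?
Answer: $- \frac{125877844}{3} \approx -4.1959 \cdot 10^{7}$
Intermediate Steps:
$s{\left(x \right)} = -18$
$W{\left(R,T \right)} = - \frac{23 T}{3}$ ($W{\left(R,T \right)} = \frac{T \left(-5 - 18\right)}{3} = \frac{T \left(-23\right)}{3} = \frac{\left(-23\right) T}{3} = - \frac{23 T}{3}$)
$\left(\left(-13773 + W{\left(97,-31 \right)}\right) \left(-10733 + 13833\right) + f{\left(-183 \right)}\right) + \left(-26 + 41\right) 29 = \left(\left(-13773 - - \frac{713}{3}\right) \left(-10733 + 13833\right) - 183\right) + \left(-26 + 41\right) 29 = \left(\left(-13773 + \frac{713}{3}\right) 3100 - 183\right) + 15 \cdot 29 = \left(\left(- \frac{40606}{3}\right) 3100 - 183\right) + 435 = \left(- \frac{125878600}{3} - 183\right) + 435 = - \frac{125879149}{3} + 435 = - \frac{125877844}{3}$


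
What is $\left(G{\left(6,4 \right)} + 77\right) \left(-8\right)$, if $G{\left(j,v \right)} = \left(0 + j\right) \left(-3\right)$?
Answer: $-472$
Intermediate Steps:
$G{\left(j,v \right)} = - 3 j$ ($G{\left(j,v \right)} = j \left(-3\right) = - 3 j$)
$\left(G{\left(6,4 \right)} + 77\right) \left(-8\right) = \left(\left(-3\right) 6 + 77\right) \left(-8\right) = \left(-18 + 77\right) \left(-8\right) = 59 \left(-8\right) = -472$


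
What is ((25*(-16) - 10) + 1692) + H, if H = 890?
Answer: 2172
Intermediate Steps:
((25*(-16) - 10) + 1692) + H = ((25*(-16) - 10) + 1692) + 890 = ((-400 - 10) + 1692) + 890 = (-410 + 1692) + 890 = 1282 + 890 = 2172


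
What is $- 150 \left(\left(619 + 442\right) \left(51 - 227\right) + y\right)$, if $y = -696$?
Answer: $28114800$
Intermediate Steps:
$- 150 \left(\left(619 + 442\right) \left(51 - 227\right) + y\right) = - 150 \left(\left(619 + 442\right) \left(51 - 227\right) - 696\right) = - 150 \left(1061 \left(-176\right) - 696\right) = - 150 \left(-186736 - 696\right) = \left(-150\right) \left(-187432\right) = 28114800$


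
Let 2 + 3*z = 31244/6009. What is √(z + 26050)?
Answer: 4*√58790876233/6009 ≈ 161.40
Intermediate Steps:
z = 19226/18027 (z = -⅔ + (31244/6009)/3 = -⅔ + (31244*(1/6009))/3 = -⅔ + (⅓)*(31244/6009) = -⅔ + 31244/18027 = 19226/18027 ≈ 1.0665)
√(z + 26050) = √(19226/18027 + 26050) = √(469622576/18027) = 4*√58790876233/6009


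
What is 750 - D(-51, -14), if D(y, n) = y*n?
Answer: 36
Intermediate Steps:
D(y, n) = n*y
750 - D(-51, -14) = 750 - (-14)*(-51) = 750 - 1*714 = 750 - 714 = 36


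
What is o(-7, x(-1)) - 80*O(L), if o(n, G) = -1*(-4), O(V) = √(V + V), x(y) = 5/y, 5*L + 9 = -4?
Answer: 4 - 16*I*√130 ≈ 4.0 - 182.43*I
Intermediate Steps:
L = -13/5 (L = -9/5 + (⅕)*(-4) = -9/5 - ⅘ = -13/5 ≈ -2.6000)
O(V) = √2*√V (O(V) = √(2*V) = √2*√V)
o(n, G) = 4
o(-7, x(-1)) - 80*O(L) = 4 - 80*√2*√(-13/5) = 4 - 80*√2*I*√65/5 = 4 - 16*I*√130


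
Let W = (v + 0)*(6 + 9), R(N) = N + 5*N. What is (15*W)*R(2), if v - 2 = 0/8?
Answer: 5400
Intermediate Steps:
R(N) = 6*N
v = 2 (v = 2 + 0/8 = 2 + 0*(⅛) = 2 + 0 = 2)
W = 30 (W = (2 + 0)*(6 + 9) = 2*15 = 30)
(15*W)*R(2) = (15*30)*(6*2) = 450*12 = 5400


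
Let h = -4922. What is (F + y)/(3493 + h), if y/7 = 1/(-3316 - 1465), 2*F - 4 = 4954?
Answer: -1693156/976007 ≈ -1.7348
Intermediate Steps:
F = 2479 (F = 2 + (½)*4954 = 2 + 2477 = 2479)
y = -1/683 (y = 7/(-3316 - 1465) = 7/(-4781) = 7*(-1/4781) = -1/683 ≈ -0.0014641)
(F + y)/(3493 + h) = (2479 - 1/683)/(3493 - 4922) = (1693156/683)/(-1429) = (1693156/683)*(-1/1429) = -1693156/976007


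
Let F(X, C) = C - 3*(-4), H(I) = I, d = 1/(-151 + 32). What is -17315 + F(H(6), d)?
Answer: -2059058/119 ≈ -17303.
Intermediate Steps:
d = -1/119 (d = 1/(-119) = -1/119 ≈ -0.0084034)
F(X, C) = 12 + C (F(X, C) = C + 12 = 12 + C)
-17315 + F(H(6), d) = -17315 + (12 - 1/119) = -17315 + 1427/119 = -2059058/119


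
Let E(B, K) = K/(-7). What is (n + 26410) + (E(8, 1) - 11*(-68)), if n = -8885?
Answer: 127910/7 ≈ 18273.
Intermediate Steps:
E(B, K) = -K/7 (E(B, K) = K*(-⅐) = -K/7)
(n + 26410) + (E(8, 1) - 11*(-68)) = (-8885 + 26410) + (-⅐*1 - 11*(-68)) = 17525 + (-⅐ + 748) = 17525 + 5235/7 = 127910/7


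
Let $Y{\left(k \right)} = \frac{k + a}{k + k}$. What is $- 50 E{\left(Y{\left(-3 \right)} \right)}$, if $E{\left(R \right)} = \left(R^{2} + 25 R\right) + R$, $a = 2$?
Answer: $- \frac{3925}{18} \approx -218.06$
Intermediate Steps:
$Y{\left(k \right)} = \frac{2 + k}{2 k}$ ($Y{\left(k \right)} = \frac{k + 2}{k + k} = \frac{2 + k}{2 k}$)
$E{\left(R \right)} = R^{2} + 26 R$
$- 50 E{\left(Y{\left(-3 \right)} \right)} = - 50 \frac{2 - 3}{2 \left(-3\right)} \left(26 + \frac{2 - 3}{2 \left(-3\right)}\right) = - 50 \cdot \frac{1}{2} \left(- \frac{1}{3}\right) \left(-1\right) \left(26 + \frac{1}{2} \left(- \frac{1}{3}\right) \left(-1\right)\right) = - 50 \frac{26 + \frac{1}{6}}{6} = - 50 \cdot \frac{1}{6} \cdot \frac{157}{6} = \left(-50\right) \frac{157}{36} = - \frac{3925}{18}$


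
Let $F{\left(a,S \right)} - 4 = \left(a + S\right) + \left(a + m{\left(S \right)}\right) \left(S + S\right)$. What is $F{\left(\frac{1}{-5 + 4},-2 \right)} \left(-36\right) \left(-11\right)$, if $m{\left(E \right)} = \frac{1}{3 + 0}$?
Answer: $1452$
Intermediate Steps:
$m{\left(E \right)} = \frac{1}{3}$
$F{\left(a,S \right)} = 4 + S + a + 2 S \left(\frac{1}{3} + a\right)$ ($F{\left(a,S \right)} = 4 + \left(\left(a + S\right) + \left(a + \frac{1}{3}\right) \left(S + S\right)\right) = 4 + \left(\left(S + a\right) + \left(\frac{1}{3} + a\right) 2 S\right) = 4 + \left(\left(S + a\right) + 2 S \left(\frac{1}{3} + a\right)\right) = 4 + \left(S + a + 2 S \left(\frac{1}{3} + a\right)\right) = 4 + S + a + 2 S \left(\frac{1}{3} + a\right)$)
$F{\left(\frac{1}{-5 + 4},-2 \right)} \left(-36\right) \left(-11\right) = \left(4 + \frac{1}{-5 + 4} + \frac{5}{3} \left(-2\right) + 2 \left(-2\right) \frac{1}{-5 + 4}\right) \left(-36\right) \left(-11\right) = \left(4 + \frac{1}{-1} - \frac{10}{3} + 2 \left(-2\right) \frac{1}{-1}\right) \left(-36\right) \left(-11\right) = \left(4 - 1 - \frac{10}{3} + 2 \left(-2\right) \left(-1\right)\right) \left(-36\right) \left(-11\right) = \left(4 - 1 - \frac{10}{3} + 4\right) \left(-36\right) \left(-11\right) = \frac{11}{3} \left(-36\right) \left(-11\right) = \left(-132\right) \left(-11\right) = 1452$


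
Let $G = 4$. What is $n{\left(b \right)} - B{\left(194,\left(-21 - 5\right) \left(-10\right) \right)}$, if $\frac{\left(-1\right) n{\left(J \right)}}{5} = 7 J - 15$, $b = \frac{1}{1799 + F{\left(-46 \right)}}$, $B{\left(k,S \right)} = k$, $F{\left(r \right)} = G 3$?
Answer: $- \frac{215544}{1811} \approx -119.02$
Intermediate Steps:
$F{\left(r \right)} = 12$ ($F{\left(r \right)} = 4 \cdot 3 = 12$)
$b = \frac{1}{1811}$ ($b = \frac{1}{1799 + 12} = \frac{1}{1811} \approx 0.00055218$)
$n{\left(J \right)} = 75 - 35 J$ ($n{\left(J \right)} = - 5 \left(7 J - 15\right) = - 5 \left(-15 + 7 J\right) = 75 - 35 J$)
$n{\left(b \right)} - B{\left(194,\left(-21 - 5\right) \left(-10\right) \right)} = \left(75 - \frac{35}{1811}\right) - 194 = \frac{135790}{1811} - 194 = - \frac{215544}{1811}$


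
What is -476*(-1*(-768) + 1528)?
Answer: -1092896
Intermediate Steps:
-476*(-1*(-768) + 1528) = -476*(768 + 1528) = -476*2296 = -1092896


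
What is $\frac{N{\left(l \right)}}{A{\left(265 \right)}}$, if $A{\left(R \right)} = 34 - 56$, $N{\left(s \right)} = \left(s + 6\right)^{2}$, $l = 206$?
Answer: $- \frac{22472}{11} \approx -2042.9$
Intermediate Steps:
$N{\left(s \right)} = \left(6 + s\right)^{2}$
$A{\left(R \right)} = -22$
$\frac{N{\left(l \right)}}{A{\left(265 \right)}} = \frac{\left(6 + 206\right)^{2}}{-22} = 212^{2} \left(- \frac{1}{22}\right) = 44944 \left(- \frac{1}{22}\right) = - \frac{22472}{11}$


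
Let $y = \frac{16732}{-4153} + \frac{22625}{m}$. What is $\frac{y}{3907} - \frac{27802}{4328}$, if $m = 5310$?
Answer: $- \frac{119768302236139}{18644773843764} \approx -6.4237$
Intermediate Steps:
$y = \frac{1022941}{4410486}$ ($y = \frac{16732}{-4153} + \frac{22625}{5310} = 16732 \left(- \frac{1}{4153}\right) + 22625 \cdot \frac{1}{5310} = - \frac{16732}{4153} + \frac{4525}{1062} = \frac{1022941}{4410486} \approx 0.23193$)
$\frac{y}{3907} - \frac{27802}{4328} = \frac{1022941}{4410486 \cdot 3907} - \frac{27802}{4328} = \frac{1022941}{4410486} \cdot \frac{1}{3907} - \frac{13901}{2164} = \frac{1022941}{17231768802} - \frac{13901}{2164} = - \frac{119768302236139}{18644773843764}$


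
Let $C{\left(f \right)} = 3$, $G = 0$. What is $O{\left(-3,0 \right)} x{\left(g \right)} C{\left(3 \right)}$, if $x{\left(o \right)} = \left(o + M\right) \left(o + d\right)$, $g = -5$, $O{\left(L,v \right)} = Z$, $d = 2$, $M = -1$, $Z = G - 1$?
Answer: $-54$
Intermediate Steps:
$Z = -1$ ($Z = 0 - 1 = -1$)
$O{\left(L,v \right)} = -1$
$x{\left(o \right)} = \left(-1 + o\right) \left(2 + o\right)$ ($x{\left(o \right)} = \left(o - 1\right) \left(o + 2\right) = \left(-1 + o\right) \left(2 + o\right)$)
$O{\left(-3,0 \right)} x{\left(g \right)} C{\left(3 \right)} = - (-2 - 5 + \left(-5\right)^{2}) 3 = - (-2 - 5 + 25) 3 = \left(-1\right) 18 \cdot 3 = \left(-18\right) 3 = -54$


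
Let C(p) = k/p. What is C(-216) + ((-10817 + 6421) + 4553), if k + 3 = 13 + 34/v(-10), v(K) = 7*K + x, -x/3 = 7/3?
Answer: 326311/2079 ≈ 156.96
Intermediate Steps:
x = -7 (x = -21/3 = -3*7/3 = -7)
v(K) = -7 + 7*K (v(K) = 7*K - 7 = -7 + 7*K)
k = 736/77 (k = -3 + (13 + 34/(-7 + 7*(-10))) = -3 + (13 + 34/(-7 - 70)) = -3 + (13 + 34/(-77)) = -3 + (13 + 34*(-1/77)) = -3 + (13 - 34/77) = -3 + 967/77 = 736/77 ≈ 9.5584)
C(p) = 736/(77*p)
C(-216) + ((-10817 + 6421) + 4553) = (736/77)/(-216) + ((-10817 + 6421) + 4553) = (736/77)*(-1/216) + (-4396 + 4553) = -92/2079 + 157 = 326311/2079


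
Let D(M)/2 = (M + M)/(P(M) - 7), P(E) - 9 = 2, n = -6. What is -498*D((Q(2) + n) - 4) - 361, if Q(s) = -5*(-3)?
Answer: -2851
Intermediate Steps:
Q(s) = 15
P(E) = 11 (P(E) = 9 + 2 = 11)
D(M) = M (D(M) = 2*((M + M)/(11 - 7)) = 2*((2*M)/4) = 2*((2*M)*(¼)) = 2*(M/2) = M)
-498*D((Q(2) + n) - 4) - 361 = -498*((15 - 6) - 4) - 361 = -498*(9 - 4) - 361 = -498*5 - 361 = -2490 - 361 = -2851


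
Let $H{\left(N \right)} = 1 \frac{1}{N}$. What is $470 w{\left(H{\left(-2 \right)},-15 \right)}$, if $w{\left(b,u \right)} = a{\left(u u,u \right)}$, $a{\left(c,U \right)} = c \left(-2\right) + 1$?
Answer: $-211030$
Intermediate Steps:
$H{\left(N \right)} = \frac{1}{N}$
$a{\left(c,U \right)} = 1 - 2 c$ ($a{\left(c,U \right)} = - 2 c + 1 = 1 - 2 c$)
$w{\left(b,u \right)} = 1 - 2 u^{2}$ ($w{\left(b,u \right)} = 1 - 2 u u = 1 - 2 u^{2}$)
$470 w{\left(H{\left(-2 \right)},-15 \right)} = 470 \left(1 - 2 \left(-15\right)^{2}\right) = 470 \left(1 - 450\right) = 470 \left(-449\right) = -211030$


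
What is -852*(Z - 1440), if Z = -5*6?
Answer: 1252440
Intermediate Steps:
Z = -30
-852*(Z - 1440) = -852*(-30 - 1440) = -852*(-1470) = 1252440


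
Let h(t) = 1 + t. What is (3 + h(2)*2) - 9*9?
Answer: -72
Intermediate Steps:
(3 + h(2)*2) - 9*9 = (3 + (1 + 2)*2) - 9*9 = (3 + 3*2) - 81 = (3 + 6) - 81 = 9 - 81 = -72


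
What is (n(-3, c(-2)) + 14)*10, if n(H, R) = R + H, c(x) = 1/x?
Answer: 105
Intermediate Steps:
n(H, R) = H + R
(n(-3, c(-2)) + 14)*10 = ((-3 + 1/(-2)) + 14)*10 = ((-3 - 1/2) + 14)*10 = (-7/2 + 14)*10 = (21/2)*10 = 105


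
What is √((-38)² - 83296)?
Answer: 2*I*√20463 ≈ 286.1*I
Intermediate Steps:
√((-38)² - 83296) = √(1444 - 83296) = √(-81852) = 2*I*√20463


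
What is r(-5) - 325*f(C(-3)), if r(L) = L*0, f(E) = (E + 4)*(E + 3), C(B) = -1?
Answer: -1950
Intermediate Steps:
f(E) = (3 + E)*(4 + E) (f(E) = (4 + E)*(3 + E) = (3 + E)*(4 + E))
r(L) = 0
r(-5) - 325*f(C(-3)) = 0 - 325*(12 + (-1)² + 7*(-1)) = 0 - 325*(12 + 1 - 7) = 0 - 325*6 = 0 - 1950 = -1950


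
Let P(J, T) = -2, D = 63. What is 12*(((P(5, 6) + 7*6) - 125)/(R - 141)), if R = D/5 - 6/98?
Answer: 83300/10491 ≈ 7.9401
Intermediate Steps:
R = 3072/245 (R = 63/5 - 6/98 = 63*(⅕) - 6*1/98 = 63/5 - 3/49 = 3072/245 ≈ 12.539)
12*(((P(5, 6) + 7*6) - 125)/(R - 141)) = 12*(((-2 + 7*6) - 125)/(3072/245 - 141)) = 12*(((-2 + 42) - 125)/(-31473/245)) = 12*((40 - 125)*(-245/31473)) = 12*(-85*(-245/31473)) = 12*(20825/31473) = 83300/10491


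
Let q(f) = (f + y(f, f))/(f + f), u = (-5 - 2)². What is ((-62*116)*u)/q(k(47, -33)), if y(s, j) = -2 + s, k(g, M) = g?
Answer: -8281588/23 ≈ -3.6007e+5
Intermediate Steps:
u = 49 (u = (-7)² = 49)
q(f) = (-2 + 2*f)/(2*f) (q(f) = (f + (-2 + f))/(f + f) = (-2 + 2*f)/((2*f)) = (-2 + 2*f)*(1/(2*f)) = (-2 + 2*f)/(2*f))
((-62*116)*u)/q(k(47, -33)) = (-62*116*49)/(((-1 + 47)/47)) = (-7192*49)/(((1/47)*46)) = -352408/46/47 = -352408*47/46 = -8281588/23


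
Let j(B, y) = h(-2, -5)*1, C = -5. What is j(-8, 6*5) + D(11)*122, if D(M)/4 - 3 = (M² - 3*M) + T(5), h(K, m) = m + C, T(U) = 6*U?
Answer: 59038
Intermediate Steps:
h(K, m) = -5 + m (h(K, m) = m - 5 = -5 + m)
D(M) = 132 - 12*M + 4*M² (D(M) = 12 + 4*((M² - 3*M) + 6*5) = 12 + 4*((M² - 3*M) + 30) = 12 + 4*(30 + M² - 3*M) = 12 + (120 - 12*M + 4*M²) = 132 - 12*M + 4*M²)
j(B, y) = -10 (j(B, y) = (-5 - 5)*1 = -10*1 = -10)
j(-8, 6*5) + D(11)*122 = -10 + (132 - 12*11 + 4*11²)*122 = -10 + (132 - 132 + 4*121)*122 = -10 + (132 - 132 + 484)*122 = -10 + 484*122 = -10 + 59048 = 59038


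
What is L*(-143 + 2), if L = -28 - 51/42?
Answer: 57669/14 ≈ 4119.2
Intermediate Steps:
L = -409/14 (L = -28 - 51/42 = -28 - 1*17/14 = -28 - 17/14 = -409/14 ≈ -29.214)
L*(-143 + 2) = -409*(-143 + 2)/14 = -409/14*(-141) = 57669/14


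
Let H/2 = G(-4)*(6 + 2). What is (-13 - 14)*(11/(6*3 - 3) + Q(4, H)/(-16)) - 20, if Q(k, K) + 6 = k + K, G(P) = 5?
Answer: 3673/40 ≈ 91.825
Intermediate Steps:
H = 80 (H = 2*(5*(6 + 2)) = 2*(5*8) = 2*40 = 80)
Q(k, K) = -6 + K + k (Q(k, K) = -6 + (k + K) = -6 + (K + k) = -6 + K + k)
(-13 - 14)*(11/(6*3 - 3) + Q(4, H)/(-16)) - 20 = (-13 - 14)*(11/(6*3 - 3) + (-6 + 80 + 4)/(-16)) - 20 = -27*(11/(18 - 3) + 78*(-1/16)) - 20 = -27*(11/15 - 39/8) - 20 = -27*(-497/120) - 20 = 4473/40 - 20 = 3673/40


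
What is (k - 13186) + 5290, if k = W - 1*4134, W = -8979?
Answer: -21009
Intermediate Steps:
k = -13113 (k = -8979 - 1*4134 = -8979 - 4134 = -13113)
(k - 13186) + 5290 = (-13113 - 13186) + 5290 = -26299 + 5290 = -21009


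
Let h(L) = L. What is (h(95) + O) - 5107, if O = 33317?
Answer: 28305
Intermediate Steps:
(h(95) + O) - 5107 = (95 + 33317) - 5107 = 33412 - 5107 = 28305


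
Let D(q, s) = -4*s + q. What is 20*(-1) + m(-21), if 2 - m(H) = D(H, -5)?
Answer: -17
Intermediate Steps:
D(q, s) = q - 4*s
m(H) = -18 - H (m(H) = 2 - (H - 4*(-5)) = 2 - (H + 20) = 2 - (20 + H) = 2 + (-20 - H) = -18 - H)
20*(-1) + m(-21) = 20*(-1) + (-18 - 1*(-21)) = -20 + (-18 + 21) = -20 + 3 = -17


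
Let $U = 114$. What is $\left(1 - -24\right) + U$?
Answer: $139$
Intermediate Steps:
$\left(1 - -24\right) + U = \left(1 - -24\right) + 114 = \left(1 + 24\right) + 114 = 25 + 114 = 139$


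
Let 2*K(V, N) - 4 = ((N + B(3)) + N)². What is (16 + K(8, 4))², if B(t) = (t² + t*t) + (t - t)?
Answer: 126736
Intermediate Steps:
B(t) = 2*t² (B(t) = (t² + t²) + 0 = 2*t² + 0 = 2*t²)
K(V, N) = 2 + (18 + 2*N)²/2 (K(V, N) = 2 + ((N + 2*3²) + N)²/2 = 2 + ((N + 2*9) + N)²/2 = 2 + ((N + 18) + N)²/2 = 2 + ((18 + N) + N)²/2 = 2 + (18 + 2*N)²/2)
(16 + K(8, 4))² = (16 + (2 + 2*(9 + 4)²))² = (16 + (2 + 2*13²))² = (16 + (2 + 2*169))² = (16 + (2 + 338))² = (16 + 340)² = 356² = 126736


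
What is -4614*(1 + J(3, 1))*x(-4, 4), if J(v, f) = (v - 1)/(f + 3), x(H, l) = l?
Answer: -27684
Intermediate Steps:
J(v, f) = (-1 + v)/(3 + f)
-4614*(1 + J(3, 1))*x(-4, 4) = -4614*(1 + (-1 + 3)/(3 + 1))*4 = -4614*(1 + 2/4)*4 = -4614*(1 + (¼)*2)*4 = -4614*(1 + ½)*4 = -6921*4 = -4614*6 = -27684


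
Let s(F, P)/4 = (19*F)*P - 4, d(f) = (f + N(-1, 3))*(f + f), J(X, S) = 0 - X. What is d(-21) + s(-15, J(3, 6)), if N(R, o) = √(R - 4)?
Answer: 4286 - 42*I*√5 ≈ 4286.0 - 93.915*I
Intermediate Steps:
J(X, S) = -X
N(R, o) = √(-4 + R)
d(f) = 2*f*(f + I*√5) (d(f) = (f + √(-4 - 1))*(f + f) = (f + √(-5))*(2*f) = (f + I*√5)*(2*f) = 2*f*(f + I*√5))
s(F, P) = -16 + 76*F*P (s(F, P) = 4*((19*F)*P - 4) = 4*(19*F*P - 4) = 4*(-4 + 19*F*P) = -16 + 76*F*P)
d(-21) + s(-15, J(3, 6)) = 2*(-21)*(-21 + I*√5) + (-16 + 76*(-15)*(-1*3)) = (882 - 42*I*√5) + (-16 + 76*(-15)*(-3)) = (882 - 42*I*√5) + (-16 + 3420) = (882 - 42*I*√5) + 3404 = 4286 - 42*I*√5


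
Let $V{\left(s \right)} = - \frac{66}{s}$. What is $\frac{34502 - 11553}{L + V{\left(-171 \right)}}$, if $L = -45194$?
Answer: $- \frac{1308093}{2576036} \approx -0.50779$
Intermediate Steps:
$\frac{34502 - 11553}{L + V{\left(-171 \right)}} = \frac{34502 - 11553}{-45194 - \frac{66}{-171}} = \frac{22949}{-45194 - - \frac{22}{57}} = \frac{22949}{-45194 + \frac{22}{57}} = \frac{22949}{- \frac{2576036}{57}} = 22949 \left(- \frac{57}{2576036}\right) = - \frac{1308093}{2576036}$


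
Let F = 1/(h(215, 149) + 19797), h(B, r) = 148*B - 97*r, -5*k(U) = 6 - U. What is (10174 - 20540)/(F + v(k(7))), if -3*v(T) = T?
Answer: 1926210120/12383 ≈ 1.5555e+5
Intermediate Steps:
k(U) = -6/5 + U/5 (k(U) = -(6 - U)/5 = -6/5 + U/5)
v(T) = -T/3
h(B, r) = -97*r + 148*B
F = 1/37164 (F = 1/((-97*149 + 148*215) + 19797) = 1/((-14453 + 31820) + 19797) = 1/(17367 + 19797) = 1/37164 ≈ 2.6908e-5)
(10174 - 20540)/(F + v(k(7))) = (10174 - 20540)/(1/37164 - (-6/5 + (1/5)*7)/3) = -10366/(1/37164 - (-6/5 + 7/5)/3) = -10366/(1/37164 - 1/3*1/5) = -10366/(1/37164 - 1/15) = -10366/(-12383/185820) = -10366*(-185820/12383) = 1926210120/12383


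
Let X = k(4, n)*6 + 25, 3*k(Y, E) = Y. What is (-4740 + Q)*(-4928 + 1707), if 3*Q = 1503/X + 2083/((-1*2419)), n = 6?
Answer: 1214932127254/79827 ≈ 1.5220e+7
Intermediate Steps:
k(Y, E) = Y/3
X = 33 (X = ((⅓)*4)*6 + 25 = (4/3)*6 + 25 = 8 + 25 = 33)
Q = 1189006/79827 (Q = (1503/33 + 2083/((-1*2419)))/3 = (1503*(1/33) + 2083/(-2419))/3 = (501/11 + 2083*(-1/2419))/3 = (501/11 - 2083/2419)/3 = (⅓)*(1189006/26609) = 1189006/79827 ≈ 14.895)
(-4740 + Q)*(-4928 + 1707) = (-4740 + 1189006/79827)*(-4928 + 1707) = -377190974/79827*(-3221) = 1214932127254/79827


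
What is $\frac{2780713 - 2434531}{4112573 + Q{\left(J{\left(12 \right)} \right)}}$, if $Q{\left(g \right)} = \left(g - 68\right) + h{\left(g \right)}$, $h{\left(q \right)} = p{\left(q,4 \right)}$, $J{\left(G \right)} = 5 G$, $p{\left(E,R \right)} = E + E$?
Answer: $\frac{115394}{1370895} \approx 0.084174$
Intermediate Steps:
$p{\left(E,R \right)} = 2 E$
$h{\left(q \right)} = 2 q$
$Q{\left(g \right)} = -68 + 3 g$ ($Q{\left(g \right)} = \left(g - 68\right) + 2 g = \left(-68 + g\right) + 2 g = -68 + 3 g$)
$\frac{2780713 - 2434531}{4112573 + Q{\left(J{\left(12 \right)} \right)}} = \frac{2780713 - 2434531}{4112573 - \left(68 - 3 \cdot 5 \cdot 12\right)} = \frac{346182}{4112573 + \left(-68 + 3 \cdot 60\right)} = \frac{346182}{4112573 + \left(-68 + 180\right)} = \frac{346182}{4112573 + 112} = \frac{346182}{4112685} = 346182 \cdot \frac{1}{4112685} = \frac{115394}{1370895}$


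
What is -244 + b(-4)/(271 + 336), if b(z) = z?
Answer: -148112/607 ≈ -244.01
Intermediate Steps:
-244 + b(-4)/(271 + 336) = -244 - 4/(271 + 336) = -244 - 4/607 = -148112/607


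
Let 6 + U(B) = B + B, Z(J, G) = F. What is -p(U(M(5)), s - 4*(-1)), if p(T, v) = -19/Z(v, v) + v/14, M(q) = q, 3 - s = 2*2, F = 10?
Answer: 59/35 ≈ 1.6857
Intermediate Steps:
s = -1 (s = 3 - 2*2 = 3 - 1*4 = 3 - 4 = -1)
Z(J, G) = 10
U(B) = -6 + 2*B (U(B) = -6 + (B + B) = -6 + 2*B)
p(T, v) = -19/10 + v/14
-p(U(M(5)), s - 4*(-1)) = -(-19/10 + (-1 - 4*(-1))/14) = -(-19/10 + (-1 + 4)/14) = -(-19/10 + (1/14)*3) = -(-19/10 + 3/14) = -1*(-59/35) = 59/35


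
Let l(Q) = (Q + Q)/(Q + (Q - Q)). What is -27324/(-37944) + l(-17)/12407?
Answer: 9419021/13076978 ≈ 0.72027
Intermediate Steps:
l(Q) = 2 (l(Q) = (2*Q)/(Q + 0) = (2*Q)/Q = 2)
-27324/(-37944) + l(-17)/12407 = -27324/(-37944) + 2/12407 = -27324*(-1/37944) + 2*(1/12407) = 759/1054 + 2/12407 = 9419021/13076978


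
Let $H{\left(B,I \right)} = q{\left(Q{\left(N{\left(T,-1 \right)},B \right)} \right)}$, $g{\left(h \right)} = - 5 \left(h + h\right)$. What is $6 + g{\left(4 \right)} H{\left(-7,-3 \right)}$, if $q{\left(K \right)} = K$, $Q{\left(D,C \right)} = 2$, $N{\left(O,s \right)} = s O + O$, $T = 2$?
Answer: $-74$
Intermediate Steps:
$N{\left(O,s \right)} = O + O s$ ($N{\left(O,s \right)} = O s + O = O + O s$)
$g{\left(h \right)} = - 10 h$ ($g{\left(h \right)} = - 5 \cdot 2 h = - 10 h$)
$H{\left(B,I \right)} = 2$
$6 + g{\left(4 \right)} H{\left(-7,-3 \right)} = 6 + \left(-10\right) 4 \cdot 2 = 6 - 80 = -74$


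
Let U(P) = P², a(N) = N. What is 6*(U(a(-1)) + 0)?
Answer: 6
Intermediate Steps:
6*(U(a(-1)) + 0) = 6*((-1)² + 0) = 6*(1 + 0) = 6*1 = 6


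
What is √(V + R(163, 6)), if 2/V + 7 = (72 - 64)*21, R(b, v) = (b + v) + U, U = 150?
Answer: √8269121/161 ≈ 17.861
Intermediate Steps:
R(b, v) = 150 + b + v (R(b, v) = (b + v) + 150 = 150 + b + v)
V = 2/161 (V = 2/(-7 + (72 - 64)*21) = 2/(-7 + 8*21) = 2/(-7 + 168) = 2/161 ≈ 0.012422)
√(V + R(163, 6)) = √(2/161 + (150 + 163 + 6)) = √(2/161 + 319) = √(51361/161) = √8269121/161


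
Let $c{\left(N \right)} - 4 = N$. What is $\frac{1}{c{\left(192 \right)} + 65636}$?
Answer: $\frac{1}{65832} \approx 1.519 \cdot 10^{-5}$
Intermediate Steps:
$c{\left(N \right)} = 4 + N$
$\frac{1}{c{\left(192 \right)} + 65636} = \frac{1}{\left(4 + 192\right) + 65636} = \frac{1}{196 + 65636} = \frac{1}{65832}$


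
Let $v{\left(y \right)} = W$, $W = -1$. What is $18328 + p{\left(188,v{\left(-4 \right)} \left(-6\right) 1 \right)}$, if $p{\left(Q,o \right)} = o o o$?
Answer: $18544$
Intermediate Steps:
$v{\left(y \right)} = -1$
$p{\left(Q,o \right)} = o^{3}$ ($p{\left(Q,o \right)} = o^{2} o = o^{3}$)
$18328 + p{\left(188,v{\left(-4 \right)} \left(-6\right) 1 \right)} = 18328 + \left(\left(-1\right) \left(-6\right) 1\right)^{3} = 18328 + \left(6 \cdot 1\right)^{3} = 18328 + 6^{3} = 18328 + 216 = 18544$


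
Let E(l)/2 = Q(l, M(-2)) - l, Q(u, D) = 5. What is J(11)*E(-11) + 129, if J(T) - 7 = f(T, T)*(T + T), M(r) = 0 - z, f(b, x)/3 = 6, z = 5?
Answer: 13025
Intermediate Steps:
f(b, x) = 18 (f(b, x) = 3*6 = 18)
M(r) = -5 (M(r) = 0 - 1*5 = 0 - 5 = -5)
E(l) = 10 - 2*l (E(l) = 2*(5 - l) = 10 - 2*l)
J(T) = 7 + 36*T (J(T) = 7 + 18*(T + T) = 7 + 18*(2*T) = 7 + 36*T)
J(11)*E(-11) + 129 = (7 + 36*11)*(10 - 2*(-11)) + 129 = (7 + 396)*(10 + 22) + 129 = 403*32 + 129 = 12896 + 129 = 13025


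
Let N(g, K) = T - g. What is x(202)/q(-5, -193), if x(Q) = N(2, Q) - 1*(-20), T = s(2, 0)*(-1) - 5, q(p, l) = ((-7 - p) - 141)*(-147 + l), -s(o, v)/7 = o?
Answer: 27/48620 ≈ 0.00055533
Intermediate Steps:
s(o, v) = -7*o
q(p, l) = (-148 - p)*(-147 + l)
T = 9 (T = -7*2*(-1) - 5 = -14*(-1) - 5 = 14 - 5 = 9)
N(g, K) = 9 - g
x(Q) = 27 (x(Q) = (9 - 1*2) - 1*(-20) = (9 - 2) + 20 = 7 + 20 = 27)
x(202)/q(-5, -193) = 27/(21756 - 148*(-193) + 147*(-5) - 1*(-193)*(-5)) = 27/(21756 + 28564 - 735 - 965) = 27/48620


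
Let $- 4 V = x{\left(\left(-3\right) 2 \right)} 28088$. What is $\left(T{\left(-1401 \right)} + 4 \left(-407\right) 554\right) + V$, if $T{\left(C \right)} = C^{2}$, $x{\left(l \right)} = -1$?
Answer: $1067911$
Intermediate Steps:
$V = 7022$ ($V = - \frac{\left(-1\right) 28088}{4} = \left(- \frac{1}{4}\right) \left(-28088\right) = 7022$)
$\left(T{\left(-1401 \right)} + 4 \left(-407\right) 554\right) + V = \left(\left(-1401\right)^{2} + 4 \left(-407\right) 554\right) + 7022 = \left(1962801 - 901912\right) + 7022 = 1060889 + 7022 = 1067911$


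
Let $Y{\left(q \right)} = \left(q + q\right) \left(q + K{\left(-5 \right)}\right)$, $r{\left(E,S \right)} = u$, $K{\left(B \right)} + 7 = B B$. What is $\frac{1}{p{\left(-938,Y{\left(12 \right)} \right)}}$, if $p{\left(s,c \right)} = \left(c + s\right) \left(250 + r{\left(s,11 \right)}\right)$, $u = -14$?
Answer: $- \frac{1}{51448} \approx -1.9437 \cdot 10^{-5}$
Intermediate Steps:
$K{\left(B \right)} = -7 + B^{2}$ ($K{\left(B \right)} = -7 + B B = -7 + B^{2}$)
$r{\left(E,S \right)} = -14$
$Y{\left(q \right)} = 2 q \left(18 + q\right)$ ($Y{\left(q \right)} = \left(q + q\right) \left(q - \left(7 - \left(-5\right)^{2}\right)\right) = 2 q \left(q + \left(-7 + 25\right)\right) = 2 q \left(q + 18\right) = 2 q \left(18 + q\right)$)
$p{\left(s,c \right)} = 236 c + 236 s$ ($p{\left(s,c \right)} = \left(c + s\right) \left(250 - 14\right) = \left(c + s\right) 236 = 236 c + 236 s$)
$\frac{1}{p{\left(-938,Y{\left(12 \right)} \right)}} = \frac{1}{236 \cdot 2 \cdot 12 \left(18 + 12\right) + 236 \left(-938\right)} = \frac{1}{236 \cdot 2 \cdot 12 \cdot 30 - 221368} = \frac{1}{236 \cdot 720 - 221368} = \frac{1}{169920 - 221368} = \frac{1}{-51448} = - \frac{1}{51448}$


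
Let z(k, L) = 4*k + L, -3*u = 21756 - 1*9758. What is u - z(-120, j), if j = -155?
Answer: -10093/3 ≈ -3364.3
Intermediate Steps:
u = -11998/3 (u = -(21756 - 1*9758)/3 = -(21756 - 9758)/3 = -⅓*11998 = -11998/3 ≈ -3999.3)
z(k, L) = L + 4*k
u - z(-120, j) = -11998/3 - (-155 + 4*(-120)) = -11998/3 - (-155 - 480) = -11998/3 - 1*(-635) = -11998/3 + 635 = -10093/3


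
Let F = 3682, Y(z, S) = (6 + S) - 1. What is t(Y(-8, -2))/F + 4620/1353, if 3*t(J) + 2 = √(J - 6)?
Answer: 773179/226443 + I*√3/11046 ≈ 3.4145 + 0.0001568*I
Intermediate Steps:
Y(z, S) = 5 + S
t(J) = -⅔ + √(-6 + J)/3 (t(J) = -⅔ + √(J - 6)/3 = -⅔ + √(-6 + J)/3)
t(Y(-8, -2))/F + 4620/1353 = (-⅔ + √(-6 + (5 - 2))/3)/3682 + 4620/1353 = (-⅔ + √(-6 + 3)/3)*(1/3682) + 4620*(1/1353) = (-⅔ + √(-3)/3)*(1/3682) + 140/41 = (-⅔ + (I*√3)/3)*(1/3682) + 140/41 = (-⅔ + I*√3/3)*(1/3682) + 140/41 = (-1/5523 + I*√3/11046) + 140/41 = 773179/226443 + I*√3/11046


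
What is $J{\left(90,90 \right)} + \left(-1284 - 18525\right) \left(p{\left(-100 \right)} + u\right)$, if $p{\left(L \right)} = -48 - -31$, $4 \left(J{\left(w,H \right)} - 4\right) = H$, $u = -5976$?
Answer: $\frac{237430727}{2} \approx 1.1872 \cdot 10^{8}$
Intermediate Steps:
$J{\left(w,H \right)} = 4 + \frac{H}{4}$
$p{\left(L \right)} = -17$ ($p{\left(L \right)} = -48 + 31 = -17$)
$J{\left(90,90 \right)} + \left(-1284 - 18525\right) \left(p{\left(-100 \right)} + u\right) = \left(4 + \frac{1}{4} \cdot 90\right) + \left(-1284 - 18525\right) \left(-17 - 5976\right) = \left(4 + \frac{45}{2}\right) - -118715337 = \frac{53}{2} + 118715337 = \frac{237430727}{2}$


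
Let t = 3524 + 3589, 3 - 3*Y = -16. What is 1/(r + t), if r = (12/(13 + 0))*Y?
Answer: 13/92545 ≈ 0.00014047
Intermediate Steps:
Y = 19/3 (Y = 1 - ⅓*(-16) = 1 + 16/3 = 19/3 ≈ 6.3333)
t = 7113
r = 76/13 (r = (12/(13 + 0))*(19/3) = (12/13)*(19/3) = 76/13 ≈ 5.8462)
1/(r + t) = 1/(76/13 + 7113) = 1/(92545/13) = 13/92545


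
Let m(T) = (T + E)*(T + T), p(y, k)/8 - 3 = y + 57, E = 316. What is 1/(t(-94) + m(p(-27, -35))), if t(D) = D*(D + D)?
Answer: 1/323912 ≈ 3.0873e-6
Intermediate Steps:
p(y, k) = 480 + 8*y (p(y, k) = 24 + 8*(y + 57) = 24 + 8*(57 + y) = 24 + (456 + 8*y) = 480 + 8*y)
m(T) = 2*T*(316 + T) (m(T) = (T + 316)*(T + T) = (316 + T)*(2*T) = 2*T*(316 + T))
t(D) = 2*D**2 (t(D) = D*(2*D) = 2*D**2)
1/(t(-94) + m(p(-27, -35))) = 1/(2*(-94)**2 + 2*(480 + 8*(-27))*(316 + (480 + 8*(-27)))) = 1/(2*8836 + 2*(480 - 216)*(316 + (480 - 216))) = 1/(17672 + 2*264*(316 + 264)) = 1/(17672 + 2*264*580) = 1/(17672 + 306240) = 1/323912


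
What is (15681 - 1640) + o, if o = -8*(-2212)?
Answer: 31737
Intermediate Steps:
o = 17696
(15681 - 1640) + o = (15681 - 1640) + 17696 = 14041 + 17696 = 31737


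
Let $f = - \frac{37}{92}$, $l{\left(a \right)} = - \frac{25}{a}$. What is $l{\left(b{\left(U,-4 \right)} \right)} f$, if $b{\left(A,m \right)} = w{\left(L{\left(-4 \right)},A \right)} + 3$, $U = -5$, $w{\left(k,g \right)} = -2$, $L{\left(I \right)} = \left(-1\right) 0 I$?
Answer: $\frac{925}{92} \approx 10.054$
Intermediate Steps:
$L{\left(I \right)} = 0$ ($L{\left(I \right)} = 0 I = 0$)
$b{\left(A,m \right)} = 1$ ($b{\left(A,m \right)} = -2 + 3 = 1$)
$f = - \frac{37}{92}$ ($f = \left(-37\right) \frac{1}{92} = - \frac{37}{92} \approx -0.40217$)
$l{\left(b{\left(U,-4 \right)} \right)} f = - \frac{25}{1} \left(- \frac{37}{92}\right) = \left(-25\right) 1 \left(- \frac{37}{92}\right) = \left(-25\right) \left(- \frac{37}{92}\right) = \frac{925}{92}$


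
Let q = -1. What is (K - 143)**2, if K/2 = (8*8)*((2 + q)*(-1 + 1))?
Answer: 20449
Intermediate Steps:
K = 0 (K = 2*((8*8)*((2 - 1)*(-1 + 1))) = 2*(64*(1*0)) = 2*(64*0) = 2*0 = 0)
(K - 143)**2 = (0 - 143)**2 = (-143)**2 = 20449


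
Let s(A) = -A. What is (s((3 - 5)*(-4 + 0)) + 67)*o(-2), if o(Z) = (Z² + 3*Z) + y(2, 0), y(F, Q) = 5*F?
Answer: 472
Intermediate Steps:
o(Z) = 10 + Z² + 3*Z (o(Z) = (Z² + 3*Z) + 5*2 = (Z² + 3*Z) + 10 = 10 + Z² + 3*Z)
(s((3 - 5)*(-4 + 0)) + 67)*o(-2) = (-(3 - 5)*(-4 + 0) + 67)*(10 + (-2)² + 3*(-2)) = (-(-2)*(-4) + 67)*(10 + 4 - 6) = (-1*8 + 67)*8 = (-8 + 67)*8 = 59*8 = 472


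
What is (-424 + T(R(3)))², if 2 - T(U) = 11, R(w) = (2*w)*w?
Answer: 187489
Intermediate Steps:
R(w) = 2*w²
T(U) = -9 (T(U) = 2 - 1*11 = 2 - 11 = -9)
(-424 + T(R(3)))² = (-424 - 9)² = (-433)² = 187489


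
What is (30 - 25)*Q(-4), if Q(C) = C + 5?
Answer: 5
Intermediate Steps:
Q(C) = 5 + C
(30 - 25)*Q(-4) = (30 - 25)*(5 - 4) = 5*1 = 5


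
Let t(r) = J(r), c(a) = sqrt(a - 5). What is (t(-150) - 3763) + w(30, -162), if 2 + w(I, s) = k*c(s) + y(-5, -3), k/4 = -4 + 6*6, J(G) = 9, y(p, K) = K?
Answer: -3759 + 128*I*sqrt(167) ≈ -3759.0 + 1654.1*I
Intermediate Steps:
c(a) = sqrt(-5 + a)
k = 128 (k = 4*(-4 + 6*6) = 4*(-4 + 36) = 4*32 = 128)
w(I, s) = -5 + 128*sqrt(-5 + s) (w(I, s) = -2 + (128*sqrt(-5 + s) - 3) = -2 + (-3 + 128*sqrt(-5 + s)) = -5 + 128*sqrt(-5 + s))
t(r) = 9
(t(-150) - 3763) + w(30, -162) = (9 - 3763) + (-5 + 128*sqrt(-5 - 162)) = -3754 + (-5 + 128*sqrt(-167)) = -3754 + (-5 + 128*(I*sqrt(167))) = -3754 + (-5 + 128*I*sqrt(167)) = -3759 + 128*I*sqrt(167)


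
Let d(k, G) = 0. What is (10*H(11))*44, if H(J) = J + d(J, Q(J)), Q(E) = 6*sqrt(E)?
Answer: 4840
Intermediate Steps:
H(J) = J (H(J) = J + 0 = J)
(10*H(11))*44 = (10*11)*44 = 110*44 = 4840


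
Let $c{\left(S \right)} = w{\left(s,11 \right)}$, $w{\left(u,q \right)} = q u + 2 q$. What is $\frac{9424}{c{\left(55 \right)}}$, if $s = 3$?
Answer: $\frac{9424}{55} \approx 171.35$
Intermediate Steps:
$w{\left(u,q \right)} = 2 q + q u$
$c{\left(S \right)} = 55$ ($c{\left(S \right)} = 11 \left(2 + 3\right) = 11 \cdot 5 = 55$)
$\frac{9424}{c{\left(55 \right)}} = \frac{9424}{55}$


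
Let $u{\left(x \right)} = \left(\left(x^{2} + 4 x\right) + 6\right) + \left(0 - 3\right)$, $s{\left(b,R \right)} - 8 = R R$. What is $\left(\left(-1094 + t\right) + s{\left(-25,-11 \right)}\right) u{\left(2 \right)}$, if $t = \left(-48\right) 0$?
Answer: $-14475$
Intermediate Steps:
$s{\left(b,R \right)} = 8 + R^{2}$ ($s{\left(b,R \right)} = 8 + R R = 8 + R^{2}$)
$t = 0$
$u{\left(x \right)} = 3 + x^{2} + 4 x$ ($u{\left(x \right)} = \left(6 + x^{2} + 4 x\right) - 3 = 3 + x^{2} + 4 x$)
$\left(\left(-1094 + t\right) + s{\left(-25,-11 \right)}\right) u{\left(2 \right)} = \left(\left(-1094 + 0\right) + \left(8 + \left(-11\right)^{2}\right)\right) \left(3 + 2^{2} + 4 \cdot 2\right) = \left(-1094 + \left(8 + 121\right)\right) \left(3 + 4 + 8\right) = \left(-1094 + 129\right) 15 = \left(-965\right) 15 = -14475$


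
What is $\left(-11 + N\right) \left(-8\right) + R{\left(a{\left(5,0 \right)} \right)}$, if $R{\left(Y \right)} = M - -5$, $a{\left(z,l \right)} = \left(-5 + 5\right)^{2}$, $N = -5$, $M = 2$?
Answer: $135$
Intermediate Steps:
$a{\left(z,l \right)} = 0$ ($a{\left(z,l \right)} = 0^{2} = 0$)
$R{\left(Y \right)} = 7$ ($R{\left(Y \right)} = 2 - -5 = 2 + 5 = 7$)
$\left(-11 + N\right) \left(-8\right) + R{\left(a{\left(5,0 \right)} \right)} = \left(-11 - 5\right) \left(-8\right) + 7 = \left(-16\right) \left(-8\right) + 7 = 128 + 7 = 135$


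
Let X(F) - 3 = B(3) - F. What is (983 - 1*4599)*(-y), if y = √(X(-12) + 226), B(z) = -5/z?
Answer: 3616*√2154/3 ≈ 55941.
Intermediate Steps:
X(F) = 4/3 - F (X(F) = 3 + (-5/3 - F) = 4/3 - F)
y = √2154/3 (y = √((4/3 - 1*(-12)) + 226) = √((4/3 + 12) + 226) = √(40/3 + 226) = √(718/3) = √2154/3 ≈ 15.470)
(983 - 1*4599)*(-y) = (983 - 1*4599)*(-√2154/3) = (983 - 4599)*(-√2154/3) = -(-3616)*√2154/3 = 3616*√2154/3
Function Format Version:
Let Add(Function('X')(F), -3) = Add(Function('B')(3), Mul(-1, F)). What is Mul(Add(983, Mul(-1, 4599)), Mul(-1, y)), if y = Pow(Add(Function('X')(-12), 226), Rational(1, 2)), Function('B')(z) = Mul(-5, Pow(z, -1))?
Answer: Mul(Rational(3616, 3), Pow(2154, Rational(1, 2))) ≈ 55941.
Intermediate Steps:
Function('X')(F) = Add(Rational(4, 3), Mul(-1, F)) (Function('X')(F) = Add(3, Add(Mul(-5, Pow(3, -1)), Mul(-1, F))) = Add(3, Add(Mul(-5, Rational(1, 3)), Mul(-1, F))) = Add(3, Add(Rational(-5, 3), Mul(-1, F))) = Add(Rational(4, 3), Mul(-1, F)))
y = Mul(Rational(1, 3), Pow(2154, Rational(1, 2))) (y = Pow(Add(Add(Rational(4, 3), Mul(-1, -12)), 226), Rational(1, 2)) = Pow(Add(Add(Rational(4, 3), 12), 226), Rational(1, 2)) = Pow(Add(Rational(40, 3), 226), Rational(1, 2)) = Pow(Rational(718, 3), Rational(1, 2)) = Mul(Rational(1, 3), Pow(2154, Rational(1, 2))) ≈ 15.470)
Mul(Add(983, Mul(-1, 4599)), Mul(-1, y)) = Mul(Add(983, Mul(-1, 4599)), Mul(-1, Mul(Rational(1, 3), Pow(2154, Rational(1, 2))))) = Mul(Add(983, -4599), Mul(Rational(-1, 3), Pow(2154, Rational(1, 2)))) = Mul(-3616, Mul(Rational(-1, 3), Pow(2154, Rational(1, 2)))) = Mul(Rational(3616, 3), Pow(2154, Rational(1, 2)))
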